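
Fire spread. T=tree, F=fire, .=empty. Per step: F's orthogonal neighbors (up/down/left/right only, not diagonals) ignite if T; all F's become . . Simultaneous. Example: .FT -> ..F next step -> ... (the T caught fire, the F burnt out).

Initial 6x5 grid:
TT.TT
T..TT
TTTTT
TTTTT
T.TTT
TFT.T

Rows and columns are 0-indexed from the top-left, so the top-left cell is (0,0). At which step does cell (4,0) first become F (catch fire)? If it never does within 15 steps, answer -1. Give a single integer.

Step 1: cell (4,0)='T' (+2 fires, +1 burnt)
Step 2: cell (4,0)='F' (+2 fires, +2 burnt)
  -> target ignites at step 2
Step 3: cell (4,0)='.' (+3 fires, +2 burnt)
Step 4: cell (4,0)='.' (+5 fires, +3 burnt)
Step 5: cell (4,0)='.' (+5 fires, +5 burnt)
Step 6: cell (4,0)='.' (+3 fires, +5 burnt)
Step 7: cell (4,0)='.' (+3 fires, +3 burnt)
Step 8: cell (4,0)='.' (+1 fires, +3 burnt)
Step 9: cell (4,0)='.' (+0 fires, +1 burnt)
  fire out at step 9

2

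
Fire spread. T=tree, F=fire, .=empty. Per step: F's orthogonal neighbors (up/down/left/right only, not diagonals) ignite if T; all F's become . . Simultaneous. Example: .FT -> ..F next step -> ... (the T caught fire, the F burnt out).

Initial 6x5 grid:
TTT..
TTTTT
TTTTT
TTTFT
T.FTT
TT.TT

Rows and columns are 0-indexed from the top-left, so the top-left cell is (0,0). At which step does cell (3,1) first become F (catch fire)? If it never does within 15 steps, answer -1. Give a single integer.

Step 1: cell (3,1)='T' (+4 fires, +2 burnt)
Step 2: cell (3,1)='F' (+6 fires, +4 burnt)
  -> target ignites at step 2
Step 3: cell (3,1)='.' (+5 fires, +6 burnt)
Step 4: cell (3,1)='.' (+4 fires, +5 burnt)
Step 5: cell (3,1)='.' (+3 fires, +4 burnt)
Step 6: cell (3,1)='.' (+2 fires, +3 burnt)
Step 7: cell (3,1)='.' (+0 fires, +2 burnt)
  fire out at step 7

2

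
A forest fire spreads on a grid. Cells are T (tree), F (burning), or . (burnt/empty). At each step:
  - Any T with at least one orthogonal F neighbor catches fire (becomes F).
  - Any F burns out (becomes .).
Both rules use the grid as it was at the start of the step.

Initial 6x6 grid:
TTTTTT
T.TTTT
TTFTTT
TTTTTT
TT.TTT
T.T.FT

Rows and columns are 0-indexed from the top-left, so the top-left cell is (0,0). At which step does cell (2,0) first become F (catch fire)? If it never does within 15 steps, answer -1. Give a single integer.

Step 1: cell (2,0)='T' (+6 fires, +2 burnt)
Step 2: cell (2,0)='F' (+9 fires, +6 burnt)
  -> target ignites at step 2
Step 3: cell (2,0)='.' (+8 fires, +9 burnt)
Step 4: cell (2,0)='.' (+4 fires, +8 burnt)
Step 5: cell (2,0)='.' (+2 fires, +4 burnt)
Step 6: cell (2,0)='.' (+0 fires, +2 burnt)
  fire out at step 6

2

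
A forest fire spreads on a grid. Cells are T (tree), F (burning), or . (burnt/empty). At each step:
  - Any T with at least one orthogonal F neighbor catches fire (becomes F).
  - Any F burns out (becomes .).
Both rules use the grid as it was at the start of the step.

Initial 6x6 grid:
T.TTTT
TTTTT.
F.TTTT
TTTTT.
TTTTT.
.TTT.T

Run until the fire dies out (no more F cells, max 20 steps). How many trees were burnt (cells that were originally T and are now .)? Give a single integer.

Step 1: +2 fires, +1 burnt (F count now 2)
Step 2: +4 fires, +2 burnt (F count now 4)
Step 3: +3 fires, +4 burnt (F count now 3)
Step 4: +6 fires, +3 burnt (F count now 6)
Step 5: +6 fires, +6 burnt (F count now 6)
Step 6: +4 fires, +6 burnt (F count now 4)
Step 7: +2 fires, +4 burnt (F count now 2)
Step 8: +0 fires, +2 burnt (F count now 0)
Fire out after step 8
Initially T: 28, now '.': 35
Total burnt (originally-T cells now '.'): 27

Answer: 27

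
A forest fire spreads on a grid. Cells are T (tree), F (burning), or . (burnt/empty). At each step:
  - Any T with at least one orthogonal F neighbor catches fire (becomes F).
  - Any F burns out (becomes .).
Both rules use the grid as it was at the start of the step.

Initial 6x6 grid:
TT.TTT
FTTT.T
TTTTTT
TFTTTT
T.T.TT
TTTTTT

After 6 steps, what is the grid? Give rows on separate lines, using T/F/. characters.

Step 1: 6 trees catch fire, 2 burn out
  FT.TTT
  .FTT.T
  FFTTTT
  F.FTTT
  T.T.TT
  TTTTTT
Step 2: 6 trees catch fire, 6 burn out
  .F.TTT
  ..FT.T
  ..FTTT
  ...FTT
  F.F.TT
  TTTTTT
Step 3: 5 trees catch fire, 6 burn out
  ...TTT
  ...F.T
  ...FTT
  ....FT
  ....TT
  FTFTTT
Step 4: 6 trees catch fire, 5 burn out
  ...FTT
  .....T
  ....FT
  .....F
  ....FT
  .F.FTT
Step 5: 4 trees catch fire, 6 burn out
  ....FT
  .....T
  .....F
  ......
  .....F
  ....FT
Step 6: 3 trees catch fire, 4 burn out
  .....F
  .....F
  ......
  ......
  ......
  .....F

.....F
.....F
......
......
......
.....F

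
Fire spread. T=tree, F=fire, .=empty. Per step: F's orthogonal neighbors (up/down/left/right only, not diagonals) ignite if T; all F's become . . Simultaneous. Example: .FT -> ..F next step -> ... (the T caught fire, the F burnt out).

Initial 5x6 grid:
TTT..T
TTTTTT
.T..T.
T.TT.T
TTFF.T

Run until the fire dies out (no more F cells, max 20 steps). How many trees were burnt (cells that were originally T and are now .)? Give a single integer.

Answer: 5

Derivation:
Step 1: +3 fires, +2 burnt (F count now 3)
Step 2: +1 fires, +3 burnt (F count now 1)
Step 3: +1 fires, +1 burnt (F count now 1)
Step 4: +0 fires, +1 burnt (F count now 0)
Fire out after step 4
Initially T: 19, now '.': 16
Total burnt (originally-T cells now '.'): 5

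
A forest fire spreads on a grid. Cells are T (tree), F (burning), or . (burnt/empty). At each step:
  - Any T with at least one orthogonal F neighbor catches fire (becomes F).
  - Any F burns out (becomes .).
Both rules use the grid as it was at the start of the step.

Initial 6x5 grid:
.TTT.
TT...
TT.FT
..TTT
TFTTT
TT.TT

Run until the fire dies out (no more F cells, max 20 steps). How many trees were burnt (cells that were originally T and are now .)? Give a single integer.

Answer: 12

Derivation:
Step 1: +5 fires, +2 burnt (F count now 5)
Step 2: +4 fires, +5 burnt (F count now 4)
Step 3: +2 fires, +4 burnt (F count now 2)
Step 4: +1 fires, +2 burnt (F count now 1)
Step 5: +0 fires, +1 burnt (F count now 0)
Fire out after step 5
Initially T: 19, now '.': 23
Total burnt (originally-T cells now '.'): 12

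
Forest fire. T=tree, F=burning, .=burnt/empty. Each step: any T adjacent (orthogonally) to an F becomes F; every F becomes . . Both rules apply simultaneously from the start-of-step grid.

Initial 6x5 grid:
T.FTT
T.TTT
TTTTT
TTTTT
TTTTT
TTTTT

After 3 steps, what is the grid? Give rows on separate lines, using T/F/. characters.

Step 1: 2 trees catch fire, 1 burn out
  T..FT
  T.FTT
  TTTTT
  TTTTT
  TTTTT
  TTTTT
Step 2: 3 trees catch fire, 2 burn out
  T...F
  T..FT
  TTFTT
  TTTTT
  TTTTT
  TTTTT
Step 3: 4 trees catch fire, 3 burn out
  T....
  T...F
  TF.FT
  TTFTT
  TTTTT
  TTTTT

T....
T...F
TF.FT
TTFTT
TTTTT
TTTTT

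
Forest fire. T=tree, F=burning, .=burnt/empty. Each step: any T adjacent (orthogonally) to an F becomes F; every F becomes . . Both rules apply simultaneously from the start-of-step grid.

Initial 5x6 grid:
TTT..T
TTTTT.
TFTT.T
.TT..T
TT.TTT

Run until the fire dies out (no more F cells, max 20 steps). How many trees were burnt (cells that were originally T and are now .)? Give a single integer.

Answer: 15

Derivation:
Step 1: +4 fires, +1 burnt (F count now 4)
Step 2: +6 fires, +4 burnt (F count now 6)
Step 3: +4 fires, +6 burnt (F count now 4)
Step 4: +1 fires, +4 burnt (F count now 1)
Step 5: +0 fires, +1 burnt (F count now 0)
Fire out after step 5
Initially T: 21, now '.': 24
Total burnt (originally-T cells now '.'): 15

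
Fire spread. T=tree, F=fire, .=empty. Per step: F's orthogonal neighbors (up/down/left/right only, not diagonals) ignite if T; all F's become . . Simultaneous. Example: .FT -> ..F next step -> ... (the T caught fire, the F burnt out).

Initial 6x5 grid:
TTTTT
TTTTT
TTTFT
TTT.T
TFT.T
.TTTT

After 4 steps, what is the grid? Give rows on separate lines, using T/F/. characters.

Step 1: 7 trees catch fire, 2 burn out
  TTTTT
  TTTFT
  TTF.F
  TFT.T
  F.F.T
  .FTTT
Step 2: 8 trees catch fire, 7 burn out
  TTTFT
  TTF.F
  TF...
  F.F.F
  ....T
  ..FTT
Step 3: 6 trees catch fire, 8 burn out
  TTF.F
  TF...
  F....
  .....
  ....F
  ...FT
Step 4: 3 trees catch fire, 6 burn out
  TF...
  F....
  .....
  .....
  .....
  ....F

TF...
F....
.....
.....
.....
....F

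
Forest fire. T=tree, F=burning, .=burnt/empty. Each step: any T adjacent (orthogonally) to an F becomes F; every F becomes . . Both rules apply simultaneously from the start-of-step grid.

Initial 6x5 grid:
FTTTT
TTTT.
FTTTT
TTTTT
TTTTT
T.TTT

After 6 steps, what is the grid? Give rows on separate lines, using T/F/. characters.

Step 1: 4 trees catch fire, 2 burn out
  .FTTT
  FTTT.
  .FTTT
  FTTTT
  TTTTT
  T.TTT
Step 2: 5 trees catch fire, 4 burn out
  ..FTT
  .FTT.
  ..FTT
  .FTTT
  FTTTT
  T.TTT
Step 3: 6 trees catch fire, 5 burn out
  ...FT
  ..FT.
  ...FT
  ..FTT
  .FTTT
  F.TTT
Step 4: 5 trees catch fire, 6 burn out
  ....F
  ...F.
  ....F
  ...FT
  ..FTT
  ..TTT
Step 5: 3 trees catch fire, 5 burn out
  .....
  .....
  .....
  ....F
  ...FT
  ..FTT
Step 6: 2 trees catch fire, 3 burn out
  .....
  .....
  .....
  .....
  ....F
  ...FT

.....
.....
.....
.....
....F
...FT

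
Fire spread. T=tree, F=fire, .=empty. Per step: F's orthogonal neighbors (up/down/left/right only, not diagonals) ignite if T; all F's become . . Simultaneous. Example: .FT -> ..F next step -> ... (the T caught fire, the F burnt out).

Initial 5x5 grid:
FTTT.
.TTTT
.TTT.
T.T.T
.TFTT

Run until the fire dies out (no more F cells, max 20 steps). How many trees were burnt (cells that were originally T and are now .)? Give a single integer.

Answer: 15

Derivation:
Step 1: +4 fires, +2 burnt (F count now 4)
Step 2: +4 fires, +4 burnt (F count now 4)
Step 3: +5 fires, +4 burnt (F count now 5)
Step 4: +1 fires, +5 burnt (F count now 1)
Step 5: +1 fires, +1 burnt (F count now 1)
Step 6: +0 fires, +1 burnt (F count now 0)
Fire out after step 6
Initially T: 16, now '.': 24
Total burnt (originally-T cells now '.'): 15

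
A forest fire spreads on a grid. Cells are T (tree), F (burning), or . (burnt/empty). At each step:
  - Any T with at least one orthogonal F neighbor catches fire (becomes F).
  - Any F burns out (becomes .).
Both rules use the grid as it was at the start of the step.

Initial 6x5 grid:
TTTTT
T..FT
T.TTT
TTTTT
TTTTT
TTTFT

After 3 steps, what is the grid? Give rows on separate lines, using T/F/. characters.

Step 1: 6 trees catch fire, 2 burn out
  TTTFT
  T...F
  T.TFT
  TTTTT
  TTTFT
  TTF.F
Step 2: 8 trees catch fire, 6 burn out
  TTF.F
  T....
  T.F.F
  TTTFT
  TTF.F
  TF...
Step 3: 5 trees catch fire, 8 burn out
  TF...
  T....
  T....
  TTF.F
  TF...
  F....

TF...
T....
T....
TTF.F
TF...
F....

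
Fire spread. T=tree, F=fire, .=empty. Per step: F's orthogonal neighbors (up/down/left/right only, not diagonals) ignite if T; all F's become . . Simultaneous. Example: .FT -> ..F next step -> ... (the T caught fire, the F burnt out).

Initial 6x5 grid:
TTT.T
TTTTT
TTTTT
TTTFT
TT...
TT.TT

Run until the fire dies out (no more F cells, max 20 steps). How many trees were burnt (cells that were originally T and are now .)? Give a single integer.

Answer: 22

Derivation:
Step 1: +3 fires, +1 burnt (F count now 3)
Step 2: +4 fires, +3 burnt (F count now 4)
Step 3: +5 fires, +4 burnt (F count now 5)
Step 4: +6 fires, +5 burnt (F count now 6)
Step 5: +3 fires, +6 burnt (F count now 3)
Step 6: +1 fires, +3 burnt (F count now 1)
Step 7: +0 fires, +1 burnt (F count now 0)
Fire out after step 7
Initially T: 24, now '.': 28
Total burnt (originally-T cells now '.'): 22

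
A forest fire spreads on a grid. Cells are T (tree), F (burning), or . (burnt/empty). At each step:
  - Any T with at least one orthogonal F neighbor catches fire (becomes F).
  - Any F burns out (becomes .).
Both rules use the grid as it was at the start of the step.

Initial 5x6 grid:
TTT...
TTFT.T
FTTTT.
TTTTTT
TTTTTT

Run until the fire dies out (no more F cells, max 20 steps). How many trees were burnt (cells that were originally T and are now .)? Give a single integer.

Step 1: +7 fires, +2 burnt (F count now 7)
Step 2: +6 fires, +7 burnt (F count now 6)
Step 3: +4 fires, +6 burnt (F count now 4)
Step 4: +2 fires, +4 burnt (F count now 2)
Step 5: +2 fires, +2 burnt (F count now 2)
Step 6: +1 fires, +2 burnt (F count now 1)
Step 7: +0 fires, +1 burnt (F count now 0)
Fire out after step 7
Initially T: 23, now '.': 29
Total burnt (originally-T cells now '.'): 22

Answer: 22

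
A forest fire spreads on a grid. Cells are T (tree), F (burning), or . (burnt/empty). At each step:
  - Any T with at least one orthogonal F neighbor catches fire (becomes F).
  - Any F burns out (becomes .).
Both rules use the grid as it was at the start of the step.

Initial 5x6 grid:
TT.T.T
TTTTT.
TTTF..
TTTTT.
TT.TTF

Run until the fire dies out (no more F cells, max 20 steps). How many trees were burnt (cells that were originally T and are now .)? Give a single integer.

Step 1: +4 fires, +2 burnt (F count now 4)
Step 2: +7 fires, +4 burnt (F count now 7)
Step 3: +3 fires, +7 burnt (F count now 3)
Step 4: +4 fires, +3 burnt (F count now 4)
Step 5: +2 fires, +4 burnt (F count now 2)
Step 6: +0 fires, +2 burnt (F count now 0)
Fire out after step 6
Initially T: 21, now '.': 29
Total burnt (originally-T cells now '.'): 20

Answer: 20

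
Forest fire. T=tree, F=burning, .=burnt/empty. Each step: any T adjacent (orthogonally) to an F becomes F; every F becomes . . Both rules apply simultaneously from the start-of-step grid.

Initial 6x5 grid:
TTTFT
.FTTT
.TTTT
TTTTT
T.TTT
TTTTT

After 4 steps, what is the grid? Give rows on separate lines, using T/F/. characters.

Step 1: 6 trees catch fire, 2 burn out
  TFF.F
  ..FFT
  .FTTT
  TTTTT
  T.TTT
  TTTTT
Step 2: 5 trees catch fire, 6 burn out
  F....
  ....F
  ..FFT
  TFTTT
  T.TTT
  TTTTT
Step 3: 4 trees catch fire, 5 burn out
  .....
  .....
  ....F
  F.FFT
  T.TTT
  TTTTT
Step 4: 4 trees catch fire, 4 burn out
  .....
  .....
  .....
  ....F
  F.FFT
  TTTTT

.....
.....
.....
....F
F.FFT
TTTTT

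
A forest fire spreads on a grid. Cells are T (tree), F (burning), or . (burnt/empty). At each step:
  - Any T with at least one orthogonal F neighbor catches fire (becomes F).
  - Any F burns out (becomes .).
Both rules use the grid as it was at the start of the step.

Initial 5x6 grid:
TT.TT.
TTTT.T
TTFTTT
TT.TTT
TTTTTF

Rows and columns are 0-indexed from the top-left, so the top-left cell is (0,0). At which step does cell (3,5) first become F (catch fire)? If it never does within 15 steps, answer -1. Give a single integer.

Step 1: cell (3,5)='F' (+5 fires, +2 burnt)
  -> target ignites at step 1
Step 2: cell (3,5)='.' (+9 fires, +5 burnt)
Step 3: cell (3,5)='.' (+7 fires, +9 burnt)
Step 4: cell (3,5)='.' (+3 fires, +7 burnt)
Step 5: cell (3,5)='.' (+0 fires, +3 burnt)
  fire out at step 5

1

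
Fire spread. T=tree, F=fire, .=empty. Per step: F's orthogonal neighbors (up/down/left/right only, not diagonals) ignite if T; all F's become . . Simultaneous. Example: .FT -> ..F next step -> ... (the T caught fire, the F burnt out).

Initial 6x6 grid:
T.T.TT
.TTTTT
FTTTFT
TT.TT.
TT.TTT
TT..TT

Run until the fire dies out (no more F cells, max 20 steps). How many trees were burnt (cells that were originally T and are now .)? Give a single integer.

Answer: 25

Derivation:
Step 1: +6 fires, +2 burnt (F count now 6)
Step 2: +9 fires, +6 burnt (F count now 9)
Step 3: +7 fires, +9 burnt (F count now 7)
Step 4: +3 fires, +7 burnt (F count now 3)
Step 5: +0 fires, +3 burnt (F count now 0)
Fire out after step 5
Initially T: 26, now '.': 35
Total burnt (originally-T cells now '.'): 25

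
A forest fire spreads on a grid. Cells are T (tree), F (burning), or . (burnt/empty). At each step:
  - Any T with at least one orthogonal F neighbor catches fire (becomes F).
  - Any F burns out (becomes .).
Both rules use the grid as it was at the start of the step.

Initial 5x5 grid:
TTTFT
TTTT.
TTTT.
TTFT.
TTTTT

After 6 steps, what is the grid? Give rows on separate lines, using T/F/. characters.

Step 1: 7 trees catch fire, 2 burn out
  TTF.F
  TTTF.
  TTFT.
  TF.F.
  TTFTT
Step 2: 7 trees catch fire, 7 burn out
  TF...
  TTF..
  TF.F.
  F....
  TF.FT
Step 3: 5 trees catch fire, 7 burn out
  F....
  TF...
  F....
  .....
  F...F
Step 4: 1 trees catch fire, 5 burn out
  .....
  F....
  .....
  .....
  .....
Step 5: 0 trees catch fire, 1 burn out
  .....
  .....
  .....
  .....
  .....
Step 6: 0 trees catch fire, 0 burn out
  .....
  .....
  .....
  .....
  .....

.....
.....
.....
.....
.....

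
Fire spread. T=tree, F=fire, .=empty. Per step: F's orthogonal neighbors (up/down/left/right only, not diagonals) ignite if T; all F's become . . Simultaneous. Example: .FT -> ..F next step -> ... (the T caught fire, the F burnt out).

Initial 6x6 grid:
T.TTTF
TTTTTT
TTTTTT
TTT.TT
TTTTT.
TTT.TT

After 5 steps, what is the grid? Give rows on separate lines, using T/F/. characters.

Step 1: 2 trees catch fire, 1 burn out
  T.TTF.
  TTTTTF
  TTTTTT
  TTT.TT
  TTTTT.
  TTT.TT
Step 2: 3 trees catch fire, 2 burn out
  T.TF..
  TTTTF.
  TTTTTF
  TTT.TT
  TTTTT.
  TTT.TT
Step 3: 4 trees catch fire, 3 burn out
  T.F...
  TTTF..
  TTTTF.
  TTT.TF
  TTTTT.
  TTT.TT
Step 4: 3 trees catch fire, 4 burn out
  T.....
  TTF...
  TTTF..
  TTT.F.
  TTTTT.
  TTT.TT
Step 5: 3 trees catch fire, 3 burn out
  T.....
  TF....
  TTF...
  TTT...
  TTTTF.
  TTT.TT

T.....
TF....
TTF...
TTT...
TTTTF.
TTT.TT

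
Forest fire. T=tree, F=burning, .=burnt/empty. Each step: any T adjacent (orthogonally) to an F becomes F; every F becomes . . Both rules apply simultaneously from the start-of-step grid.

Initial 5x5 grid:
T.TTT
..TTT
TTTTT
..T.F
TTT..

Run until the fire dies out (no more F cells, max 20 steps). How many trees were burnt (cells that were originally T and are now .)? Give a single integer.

Answer: 15

Derivation:
Step 1: +1 fires, +1 burnt (F count now 1)
Step 2: +2 fires, +1 burnt (F count now 2)
Step 3: +3 fires, +2 burnt (F count now 3)
Step 4: +4 fires, +3 burnt (F count now 4)
Step 5: +3 fires, +4 burnt (F count now 3)
Step 6: +1 fires, +3 burnt (F count now 1)
Step 7: +1 fires, +1 burnt (F count now 1)
Step 8: +0 fires, +1 burnt (F count now 0)
Fire out after step 8
Initially T: 16, now '.': 24
Total burnt (originally-T cells now '.'): 15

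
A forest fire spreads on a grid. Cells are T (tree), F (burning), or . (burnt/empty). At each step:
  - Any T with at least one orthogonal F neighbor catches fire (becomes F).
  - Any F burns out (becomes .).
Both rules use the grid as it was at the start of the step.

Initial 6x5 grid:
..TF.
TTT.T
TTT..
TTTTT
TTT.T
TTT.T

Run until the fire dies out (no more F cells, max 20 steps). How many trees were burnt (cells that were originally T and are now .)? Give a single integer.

Answer: 20

Derivation:
Step 1: +1 fires, +1 burnt (F count now 1)
Step 2: +1 fires, +1 burnt (F count now 1)
Step 3: +2 fires, +1 burnt (F count now 2)
Step 4: +3 fires, +2 burnt (F count now 3)
Step 5: +4 fires, +3 burnt (F count now 4)
Step 6: +4 fires, +4 burnt (F count now 4)
Step 7: +3 fires, +4 burnt (F count now 3)
Step 8: +2 fires, +3 burnt (F count now 2)
Step 9: +0 fires, +2 burnt (F count now 0)
Fire out after step 9
Initially T: 21, now '.': 29
Total burnt (originally-T cells now '.'): 20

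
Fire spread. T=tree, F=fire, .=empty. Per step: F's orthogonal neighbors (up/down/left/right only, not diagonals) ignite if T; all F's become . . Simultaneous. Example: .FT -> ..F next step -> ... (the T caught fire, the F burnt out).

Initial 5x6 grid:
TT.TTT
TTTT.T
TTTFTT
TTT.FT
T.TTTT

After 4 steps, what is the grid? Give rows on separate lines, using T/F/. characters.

Step 1: 5 trees catch fire, 2 burn out
  TT.TTT
  TTTF.T
  TTF.FT
  TTT..F
  T.TTFT
Step 2: 7 trees catch fire, 5 burn out
  TT.FTT
  TTF..T
  TF...F
  TTF...
  T.TF.F
Step 3: 6 trees catch fire, 7 burn out
  TT..FT
  TF...F
  F.....
  TF....
  T.F...
Step 4: 4 trees catch fire, 6 burn out
  TF...F
  F.....
  ......
  F.....
  T.....

TF...F
F.....
......
F.....
T.....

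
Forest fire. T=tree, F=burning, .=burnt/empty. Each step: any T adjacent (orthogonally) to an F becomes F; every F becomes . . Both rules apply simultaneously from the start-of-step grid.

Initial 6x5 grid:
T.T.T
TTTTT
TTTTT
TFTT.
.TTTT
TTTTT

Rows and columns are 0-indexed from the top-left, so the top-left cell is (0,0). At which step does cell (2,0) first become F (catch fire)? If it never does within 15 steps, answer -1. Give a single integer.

Step 1: cell (2,0)='T' (+4 fires, +1 burnt)
Step 2: cell (2,0)='F' (+6 fires, +4 burnt)
  -> target ignites at step 2
Step 3: cell (2,0)='.' (+6 fires, +6 burnt)
Step 4: cell (2,0)='.' (+6 fires, +6 burnt)
Step 5: cell (2,0)='.' (+2 fires, +6 burnt)
Step 6: cell (2,0)='.' (+1 fires, +2 burnt)
Step 7: cell (2,0)='.' (+0 fires, +1 burnt)
  fire out at step 7

2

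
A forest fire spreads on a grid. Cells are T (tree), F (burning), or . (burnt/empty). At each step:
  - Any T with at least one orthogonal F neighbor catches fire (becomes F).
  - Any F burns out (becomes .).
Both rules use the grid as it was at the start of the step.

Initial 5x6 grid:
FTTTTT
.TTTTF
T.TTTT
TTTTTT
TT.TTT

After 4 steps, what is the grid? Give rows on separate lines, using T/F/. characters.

Step 1: 4 trees catch fire, 2 burn out
  .FTTTF
  .TTTF.
  T.TTTF
  TTTTTT
  TT.TTT
Step 2: 6 trees catch fire, 4 burn out
  ..FTF.
  .FTF..
  T.TTF.
  TTTTTF
  TT.TTT
Step 3: 5 trees catch fire, 6 burn out
  ...F..
  ..F...
  T.TF..
  TTTTF.
  TT.TTF
Step 4: 3 trees catch fire, 5 burn out
  ......
  ......
  T.F...
  TTTF..
  TT.TF.

......
......
T.F...
TTTF..
TT.TF.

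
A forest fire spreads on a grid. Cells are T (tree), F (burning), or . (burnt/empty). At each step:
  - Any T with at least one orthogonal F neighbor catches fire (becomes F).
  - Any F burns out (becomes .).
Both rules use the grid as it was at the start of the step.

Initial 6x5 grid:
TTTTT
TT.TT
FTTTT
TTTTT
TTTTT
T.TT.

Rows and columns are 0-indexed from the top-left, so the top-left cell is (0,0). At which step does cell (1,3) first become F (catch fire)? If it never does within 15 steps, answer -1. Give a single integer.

Step 1: cell (1,3)='T' (+3 fires, +1 burnt)
Step 2: cell (1,3)='T' (+5 fires, +3 burnt)
Step 3: cell (1,3)='T' (+5 fires, +5 burnt)
Step 4: cell (1,3)='F' (+5 fires, +5 burnt)
  -> target ignites at step 4
Step 5: cell (1,3)='.' (+5 fires, +5 burnt)
Step 6: cell (1,3)='.' (+3 fires, +5 burnt)
Step 7: cell (1,3)='.' (+0 fires, +3 burnt)
  fire out at step 7

4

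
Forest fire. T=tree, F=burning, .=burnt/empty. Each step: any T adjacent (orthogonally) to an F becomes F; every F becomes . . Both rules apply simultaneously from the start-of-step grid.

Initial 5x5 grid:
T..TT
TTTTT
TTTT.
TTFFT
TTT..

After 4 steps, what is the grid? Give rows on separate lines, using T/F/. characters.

Step 1: 5 trees catch fire, 2 burn out
  T..TT
  TTTTT
  TTFF.
  TF..F
  TTF..
Step 2: 5 trees catch fire, 5 burn out
  T..TT
  TTFFT
  TF...
  F....
  TF...
Step 3: 5 trees catch fire, 5 burn out
  T..FT
  TF..F
  F....
  .....
  F....
Step 4: 2 trees catch fire, 5 burn out
  T...F
  F....
  .....
  .....
  .....

T...F
F....
.....
.....
.....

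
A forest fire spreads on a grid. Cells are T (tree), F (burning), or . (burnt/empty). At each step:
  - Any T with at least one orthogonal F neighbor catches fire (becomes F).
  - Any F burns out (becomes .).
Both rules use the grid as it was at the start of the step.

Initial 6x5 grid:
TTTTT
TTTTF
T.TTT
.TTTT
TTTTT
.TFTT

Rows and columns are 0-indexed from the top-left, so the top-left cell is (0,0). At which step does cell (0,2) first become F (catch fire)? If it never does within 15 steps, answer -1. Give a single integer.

Step 1: cell (0,2)='T' (+6 fires, +2 burnt)
Step 2: cell (0,2)='T' (+8 fires, +6 burnt)
Step 3: cell (0,2)='F' (+7 fires, +8 burnt)
  -> target ignites at step 3
Step 4: cell (0,2)='.' (+2 fires, +7 burnt)
Step 5: cell (0,2)='.' (+2 fires, +2 burnt)
Step 6: cell (0,2)='.' (+0 fires, +2 burnt)
  fire out at step 6

3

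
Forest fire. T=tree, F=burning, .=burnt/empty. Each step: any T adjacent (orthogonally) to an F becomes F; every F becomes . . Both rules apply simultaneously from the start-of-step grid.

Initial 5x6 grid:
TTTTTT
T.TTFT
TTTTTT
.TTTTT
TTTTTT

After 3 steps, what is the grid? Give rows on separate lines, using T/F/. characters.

Step 1: 4 trees catch fire, 1 burn out
  TTTTFT
  T.TF.F
  TTTTFT
  .TTTTT
  TTTTTT
Step 2: 6 trees catch fire, 4 burn out
  TTTF.F
  T.F...
  TTTF.F
  .TTTFT
  TTTTTT
Step 3: 5 trees catch fire, 6 burn out
  TTF...
  T.....
  TTF...
  .TTF.F
  TTTTFT

TTF...
T.....
TTF...
.TTF.F
TTTTFT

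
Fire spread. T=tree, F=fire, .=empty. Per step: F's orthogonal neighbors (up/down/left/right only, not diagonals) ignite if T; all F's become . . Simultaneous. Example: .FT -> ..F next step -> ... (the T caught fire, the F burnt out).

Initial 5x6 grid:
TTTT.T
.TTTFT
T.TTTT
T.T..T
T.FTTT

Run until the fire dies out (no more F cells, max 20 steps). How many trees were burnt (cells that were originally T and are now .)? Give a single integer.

Step 1: +5 fires, +2 burnt (F count now 5)
Step 2: +7 fires, +5 burnt (F count now 7)
Step 3: +4 fires, +7 burnt (F count now 4)
Step 4: +1 fires, +4 burnt (F count now 1)
Step 5: +1 fires, +1 burnt (F count now 1)
Step 6: +0 fires, +1 burnt (F count now 0)
Fire out after step 6
Initially T: 21, now '.': 27
Total burnt (originally-T cells now '.'): 18

Answer: 18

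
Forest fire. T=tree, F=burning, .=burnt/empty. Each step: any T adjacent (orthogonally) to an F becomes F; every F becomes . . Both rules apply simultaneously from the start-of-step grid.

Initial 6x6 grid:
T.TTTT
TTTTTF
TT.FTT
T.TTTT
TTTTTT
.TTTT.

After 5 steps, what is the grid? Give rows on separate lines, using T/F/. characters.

Step 1: 6 trees catch fire, 2 burn out
  T.TTTF
  TTTFF.
  TT..FF
  T.TFTT
  TTTTTT
  .TTTT.
Step 2: 7 trees catch fire, 6 burn out
  T.TFF.
  TTF...
  TT....
  T.F.FF
  TTTFTT
  .TTTT.
Step 3: 6 trees catch fire, 7 burn out
  T.F...
  TF....
  TT....
  T.....
  TTF.FF
  .TTFT.
Step 4: 5 trees catch fire, 6 burn out
  T.....
  F.....
  TF....
  T.....
  TF....
  .TF.F.
Step 5: 4 trees catch fire, 5 burn out
  F.....
  ......
  F.....
  T.....
  F.....
  .F....

F.....
......
F.....
T.....
F.....
.F....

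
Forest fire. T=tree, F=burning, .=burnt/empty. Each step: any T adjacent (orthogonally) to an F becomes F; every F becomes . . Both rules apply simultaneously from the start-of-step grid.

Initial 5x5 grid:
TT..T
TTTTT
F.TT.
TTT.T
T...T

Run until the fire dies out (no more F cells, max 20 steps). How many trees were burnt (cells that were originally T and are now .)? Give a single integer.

Step 1: +2 fires, +1 burnt (F count now 2)
Step 2: +4 fires, +2 burnt (F count now 4)
Step 3: +3 fires, +4 burnt (F count now 3)
Step 4: +2 fires, +3 burnt (F count now 2)
Step 5: +2 fires, +2 burnt (F count now 2)
Step 6: +1 fires, +2 burnt (F count now 1)
Step 7: +0 fires, +1 burnt (F count now 0)
Fire out after step 7
Initially T: 16, now '.': 23
Total burnt (originally-T cells now '.'): 14

Answer: 14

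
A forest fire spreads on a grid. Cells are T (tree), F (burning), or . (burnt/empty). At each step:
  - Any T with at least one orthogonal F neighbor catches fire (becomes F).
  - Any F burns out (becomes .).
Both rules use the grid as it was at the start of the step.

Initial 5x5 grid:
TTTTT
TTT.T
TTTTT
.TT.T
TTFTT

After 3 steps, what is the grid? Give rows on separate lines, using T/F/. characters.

Step 1: 3 trees catch fire, 1 burn out
  TTTTT
  TTT.T
  TTTTT
  .TF.T
  TF.FT
Step 2: 4 trees catch fire, 3 burn out
  TTTTT
  TTT.T
  TTFTT
  .F..T
  F...F
Step 3: 4 trees catch fire, 4 burn out
  TTTTT
  TTF.T
  TF.FT
  ....F
  .....

TTTTT
TTF.T
TF.FT
....F
.....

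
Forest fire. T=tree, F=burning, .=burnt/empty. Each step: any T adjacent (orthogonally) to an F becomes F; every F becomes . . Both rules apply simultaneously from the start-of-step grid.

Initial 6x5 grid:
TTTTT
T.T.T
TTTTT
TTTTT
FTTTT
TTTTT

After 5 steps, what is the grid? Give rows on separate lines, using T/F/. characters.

Step 1: 3 trees catch fire, 1 burn out
  TTTTT
  T.T.T
  TTTTT
  FTTTT
  .FTTT
  FTTTT
Step 2: 4 trees catch fire, 3 burn out
  TTTTT
  T.T.T
  FTTTT
  .FTTT
  ..FTT
  .FTTT
Step 3: 5 trees catch fire, 4 burn out
  TTTTT
  F.T.T
  .FTTT
  ..FTT
  ...FT
  ..FTT
Step 4: 5 trees catch fire, 5 burn out
  FTTTT
  ..T.T
  ..FTT
  ...FT
  ....F
  ...FT
Step 5: 5 trees catch fire, 5 burn out
  .FTTT
  ..F.T
  ...FT
  ....F
  .....
  ....F

.FTTT
..F.T
...FT
....F
.....
....F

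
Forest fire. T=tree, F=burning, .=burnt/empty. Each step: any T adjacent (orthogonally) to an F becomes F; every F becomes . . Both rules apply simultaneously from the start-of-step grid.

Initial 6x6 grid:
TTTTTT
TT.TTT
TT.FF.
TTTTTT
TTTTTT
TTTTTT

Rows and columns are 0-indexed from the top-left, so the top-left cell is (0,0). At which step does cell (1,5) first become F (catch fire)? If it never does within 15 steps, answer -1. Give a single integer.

Step 1: cell (1,5)='T' (+4 fires, +2 burnt)
Step 2: cell (1,5)='F' (+7 fires, +4 burnt)
  -> target ignites at step 2
Step 3: cell (1,5)='.' (+7 fires, +7 burnt)
Step 4: cell (1,5)='.' (+6 fires, +7 burnt)
Step 5: cell (1,5)='.' (+5 fires, +6 burnt)
Step 6: cell (1,5)='.' (+2 fires, +5 burnt)
Step 7: cell (1,5)='.' (+0 fires, +2 burnt)
  fire out at step 7

2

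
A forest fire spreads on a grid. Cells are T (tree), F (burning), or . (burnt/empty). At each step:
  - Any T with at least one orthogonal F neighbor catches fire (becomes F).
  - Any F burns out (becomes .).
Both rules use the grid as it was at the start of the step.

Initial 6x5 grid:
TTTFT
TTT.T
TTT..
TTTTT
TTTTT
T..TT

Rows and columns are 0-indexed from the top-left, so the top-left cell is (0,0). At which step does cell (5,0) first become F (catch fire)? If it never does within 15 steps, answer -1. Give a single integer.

Step 1: cell (5,0)='T' (+2 fires, +1 burnt)
Step 2: cell (5,0)='T' (+3 fires, +2 burnt)
Step 3: cell (5,0)='T' (+3 fires, +3 burnt)
Step 4: cell (5,0)='T' (+3 fires, +3 burnt)
Step 5: cell (5,0)='T' (+4 fires, +3 burnt)
Step 6: cell (5,0)='T' (+4 fires, +4 burnt)
Step 7: cell (5,0)='T' (+3 fires, +4 burnt)
Step 8: cell (5,0)='F' (+2 fires, +3 burnt)
  -> target ignites at step 8
Step 9: cell (5,0)='.' (+0 fires, +2 burnt)
  fire out at step 9

8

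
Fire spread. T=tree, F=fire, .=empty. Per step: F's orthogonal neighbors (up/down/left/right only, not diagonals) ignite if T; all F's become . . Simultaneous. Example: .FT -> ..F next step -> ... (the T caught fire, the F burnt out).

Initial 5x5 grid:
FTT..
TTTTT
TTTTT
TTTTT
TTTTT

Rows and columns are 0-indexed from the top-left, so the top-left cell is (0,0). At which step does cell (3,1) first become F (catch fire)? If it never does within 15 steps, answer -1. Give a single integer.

Step 1: cell (3,1)='T' (+2 fires, +1 burnt)
Step 2: cell (3,1)='T' (+3 fires, +2 burnt)
Step 3: cell (3,1)='T' (+3 fires, +3 burnt)
Step 4: cell (3,1)='F' (+4 fires, +3 burnt)
  -> target ignites at step 4
Step 5: cell (3,1)='.' (+4 fires, +4 burnt)
Step 6: cell (3,1)='.' (+3 fires, +4 burnt)
Step 7: cell (3,1)='.' (+2 fires, +3 burnt)
Step 8: cell (3,1)='.' (+1 fires, +2 burnt)
Step 9: cell (3,1)='.' (+0 fires, +1 burnt)
  fire out at step 9

4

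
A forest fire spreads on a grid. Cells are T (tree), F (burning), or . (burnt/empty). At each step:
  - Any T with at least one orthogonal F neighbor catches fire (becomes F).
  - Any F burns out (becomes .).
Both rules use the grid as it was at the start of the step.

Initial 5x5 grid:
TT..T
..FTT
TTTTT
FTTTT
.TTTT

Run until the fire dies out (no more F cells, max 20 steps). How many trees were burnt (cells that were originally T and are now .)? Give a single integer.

Answer: 16

Derivation:
Step 1: +4 fires, +2 burnt (F count now 4)
Step 2: +5 fires, +4 burnt (F count now 5)
Step 3: +4 fires, +5 burnt (F count now 4)
Step 4: +2 fires, +4 burnt (F count now 2)
Step 5: +1 fires, +2 burnt (F count now 1)
Step 6: +0 fires, +1 burnt (F count now 0)
Fire out after step 6
Initially T: 18, now '.': 23
Total burnt (originally-T cells now '.'): 16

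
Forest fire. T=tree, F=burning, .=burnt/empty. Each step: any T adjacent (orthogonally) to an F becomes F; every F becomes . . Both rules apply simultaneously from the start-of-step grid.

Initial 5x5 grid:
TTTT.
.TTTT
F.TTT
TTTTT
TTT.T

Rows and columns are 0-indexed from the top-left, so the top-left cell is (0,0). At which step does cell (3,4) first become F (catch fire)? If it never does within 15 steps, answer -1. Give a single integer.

Step 1: cell (3,4)='T' (+1 fires, +1 burnt)
Step 2: cell (3,4)='T' (+2 fires, +1 burnt)
Step 3: cell (3,4)='T' (+2 fires, +2 burnt)
Step 4: cell (3,4)='T' (+3 fires, +2 burnt)
Step 5: cell (3,4)='F' (+3 fires, +3 burnt)
  -> target ignites at step 5
Step 6: cell (3,4)='.' (+5 fires, +3 burnt)
Step 7: cell (3,4)='.' (+3 fires, +5 burnt)
Step 8: cell (3,4)='.' (+1 fires, +3 burnt)
Step 9: cell (3,4)='.' (+0 fires, +1 burnt)
  fire out at step 9

5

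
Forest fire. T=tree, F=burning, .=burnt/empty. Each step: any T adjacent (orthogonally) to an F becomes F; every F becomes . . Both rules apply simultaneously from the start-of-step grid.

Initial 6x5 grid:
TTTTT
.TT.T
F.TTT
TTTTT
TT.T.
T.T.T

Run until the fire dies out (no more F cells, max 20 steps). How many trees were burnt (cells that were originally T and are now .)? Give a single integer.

Step 1: +1 fires, +1 burnt (F count now 1)
Step 2: +2 fires, +1 burnt (F count now 2)
Step 3: +3 fires, +2 burnt (F count now 3)
Step 4: +2 fires, +3 burnt (F count now 2)
Step 5: +4 fires, +2 burnt (F count now 4)
Step 6: +3 fires, +4 burnt (F count now 3)
Step 7: +3 fires, +3 burnt (F count now 3)
Step 8: +2 fires, +3 burnt (F count now 2)
Step 9: +0 fires, +2 burnt (F count now 0)
Fire out after step 9
Initially T: 22, now '.': 28
Total burnt (originally-T cells now '.'): 20

Answer: 20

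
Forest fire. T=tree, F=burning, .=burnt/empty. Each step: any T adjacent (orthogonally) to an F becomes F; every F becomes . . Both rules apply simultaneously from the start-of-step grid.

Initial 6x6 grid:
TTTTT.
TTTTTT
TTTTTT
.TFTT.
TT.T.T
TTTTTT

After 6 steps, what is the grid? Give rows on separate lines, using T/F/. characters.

Step 1: 3 trees catch fire, 1 burn out
  TTTTT.
  TTTTTT
  TTFTTT
  .F.FT.
  TT.T.T
  TTTTTT
Step 2: 6 trees catch fire, 3 burn out
  TTTTT.
  TTFTTT
  TF.FTT
  ....F.
  TF.F.T
  TTTTTT
Step 3: 8 trees catch fire, 6 burn out
  TTFTT.
  TF.FTT
  F...FT
  ......
  F....T
  TFTFTT
Step 4: 8 trees catch fire, 8 burn out
  TF.FT.
  F...FT
  .....F
  ......
  .....T
  F.F.FT
Step 5: 4 trees catch fire, 8 burn out
  F...F.
  .....F
  ......
  ......
  .....T
  .....F
Step 6: 1 trees catch fire, 4 burn out
  ......
  ......
  ......
  ......
  .....F
  ......

......
......
......
......
.....F
......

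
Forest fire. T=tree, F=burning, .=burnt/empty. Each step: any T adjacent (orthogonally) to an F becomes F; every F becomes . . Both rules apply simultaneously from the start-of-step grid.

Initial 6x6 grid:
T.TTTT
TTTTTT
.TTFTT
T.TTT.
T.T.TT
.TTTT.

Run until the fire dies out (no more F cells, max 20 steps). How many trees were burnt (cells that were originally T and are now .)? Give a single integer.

Step 1: +4 fires, +1 burnt (F count now 4)
Step 2: +7 fires, +4 burnt (F count now 7)
Step 3: +6 fires, +7 burnt (F count now 6)
Step 4: +5 fires, +6 burnt (F count now 5)
Step 5: +3 fires, +5 burnt (F count now 3)
Step 6: +0 fires, +3 burnt (F count now 0)
Fire out after step 6
Initially T: 27, now '.': 34
Total burnt (originally-T cells now '.'): 25

Answer: 25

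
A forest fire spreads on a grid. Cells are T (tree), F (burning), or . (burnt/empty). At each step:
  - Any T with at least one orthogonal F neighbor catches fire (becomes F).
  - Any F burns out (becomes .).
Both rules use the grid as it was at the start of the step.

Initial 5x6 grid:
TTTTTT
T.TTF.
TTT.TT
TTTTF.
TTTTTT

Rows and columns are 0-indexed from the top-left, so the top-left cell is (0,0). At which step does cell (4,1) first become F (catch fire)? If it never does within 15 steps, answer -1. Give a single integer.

Step 1: cell (4,1)='T' (+5 fires, +2 burnt)
Step 2: cell (4,1)='T' (+7 fires, +5 burnt)
Step 3: cell (4,1)='T' (+4 fires, +7 burnt)
Step 4: cell (4,1)='F' (+4 fires, +4 burnt)
  -> target ignites at step 4
Step 5: cell (4,1)='.' (+3 fires, +4 burnt)
Step 6: cell (4,1)='.' (+1 fires, +3 burnt)
Step 7: cell (4,1)='.' (+0 fires, +1 burnt)
  fire out at step 7

4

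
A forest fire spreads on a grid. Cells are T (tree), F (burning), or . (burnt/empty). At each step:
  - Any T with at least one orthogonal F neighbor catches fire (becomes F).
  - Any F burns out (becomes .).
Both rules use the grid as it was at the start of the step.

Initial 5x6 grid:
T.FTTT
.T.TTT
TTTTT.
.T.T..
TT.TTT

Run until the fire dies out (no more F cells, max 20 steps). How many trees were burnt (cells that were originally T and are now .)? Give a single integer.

Answer: 19

Derivation:
Step 1: +1 fires, +1 burnt (F count now 1)
Step 2: +2 fires, +1 burnt (F count now 2)
Step 3: +3 fires, +2 burnt (F count now 3)
Step 4: +4 fires, +3 burnt (F count now 4)
Step 5: +2 fires, +4 burnt (F count now 2)
Step 6: +4 fires, +2 burnt (F count now 4)
Step 7: +2 fires, +4 burnt (F count now 2)
Step 8: +1 fires, +2 burnt (F count now 1)
Step 9: +0 fires, +1 burnt (F count now 0)
Fire out after step 9
Initially T: 20, now '.': 29
Total burnt (originally-T cells now '.'): 19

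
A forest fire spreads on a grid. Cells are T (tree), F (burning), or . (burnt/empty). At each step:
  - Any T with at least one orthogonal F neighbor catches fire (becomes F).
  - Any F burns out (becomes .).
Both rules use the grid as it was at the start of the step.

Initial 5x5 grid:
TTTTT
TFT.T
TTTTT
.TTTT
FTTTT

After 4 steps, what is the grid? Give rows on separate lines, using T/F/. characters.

Step 1: 5 trees catch fire, 2 burn out
  TFTTT
  F.F.T
  TFTTT
  .TTTT
  .FTTT
Step 2: 6 trees catch fire, 5 burn out
  F.FTT
  ....T
  F.FTT
  .FTTT
  ..FTT
Step 3: 4 trees catch fire, 6 burn out
  ...FT
  ....T
  ...FT
  ..FTT
  ...FT
Step 4: 4 trees catch fire, 4 burn out
  ....F
  ....T
  ....F
  ...FT
  ....F

....F
....T
....F
...FT
....F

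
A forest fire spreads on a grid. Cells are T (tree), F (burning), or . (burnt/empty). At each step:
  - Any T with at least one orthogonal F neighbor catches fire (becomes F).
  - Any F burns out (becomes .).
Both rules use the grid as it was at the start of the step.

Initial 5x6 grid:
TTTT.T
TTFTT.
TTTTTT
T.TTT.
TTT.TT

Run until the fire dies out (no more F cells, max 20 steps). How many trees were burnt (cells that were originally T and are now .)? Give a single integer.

Answer: 23

Derivation:
Step 1: +4 fires, +1 burnt (F count now 4)
Step 2: +7 fires, +4 burnt (F count now 7)
Step 3: +5 fires, +7 burnt (F count now 5)
Step 4: +4 fires, +5 burnt (F count now 4)
Step 5: +2 fires, +4 burnt (F count now 2)
Step 6: +1 fires, +2 burnt (F count now 1)
Step 7: +0 fires, +1 burnt (F count now 0)
Fire out after step 7
Initially T: 24, now '.': 29
Total burnt (originally-T cells now '.'): 23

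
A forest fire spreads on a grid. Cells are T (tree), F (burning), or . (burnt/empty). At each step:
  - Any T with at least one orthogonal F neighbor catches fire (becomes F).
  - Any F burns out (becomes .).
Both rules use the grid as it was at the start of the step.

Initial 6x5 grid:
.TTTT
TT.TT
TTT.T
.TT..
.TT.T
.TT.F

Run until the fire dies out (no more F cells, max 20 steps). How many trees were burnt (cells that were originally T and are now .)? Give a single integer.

Step 1: +1 fires, +1 burnt (F count now 1)
Step 2: +0 fires, +1 burnt (F count now 0)
Fire out after step 2
Initially T: 19, now '.': 12
Total burnt (originally-T cells now '.'): 1

Answer: 1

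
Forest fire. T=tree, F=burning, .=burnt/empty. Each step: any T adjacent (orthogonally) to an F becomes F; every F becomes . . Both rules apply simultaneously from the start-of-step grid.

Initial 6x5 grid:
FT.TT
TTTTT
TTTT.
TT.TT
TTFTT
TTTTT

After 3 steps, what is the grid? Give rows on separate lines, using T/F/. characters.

Step 1: 5 trees catch fire, 2 burn out
  .F.TT
  FTTTT
  TTTT.
  TT.TT
  TF.FT
  TTFTT
Step 2: 8 trees catch fire, 5 burn out
  ...TT
  .FTTT
  FTTT.
  TF.FT
  F...F
  TF.FT
Step 3: 7 trees catch fire, 8 burn out
  ...TT
  ..FTT
  .FTF.
  F...F
  .....
  F...F

...TT
..FTT
.FTF.
F...F
.....
F...F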